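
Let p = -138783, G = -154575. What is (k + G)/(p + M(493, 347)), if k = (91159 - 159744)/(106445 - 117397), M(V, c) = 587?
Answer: 1692836815/1513522592 ≈ 1.1185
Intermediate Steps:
k = 68585/10952 (k = -68585/(-10952) = -68585*(-1/10952) = 68585/10952 ≈ 6.2623)
(k + G)/(p + M(493, 347)) = (68585/10952 - 154575)/(-138783 + 587) = -1692836815/10952/(-138196) = -1692836815/10952*(-1/138196) = 1692836815/1513522592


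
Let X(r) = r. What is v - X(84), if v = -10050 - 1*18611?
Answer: -28745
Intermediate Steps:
v = -28661 (v = -10050 - 18611 = -28661)
v - X(84) = -28661 - 1*84 = -28661 - 84 = -28745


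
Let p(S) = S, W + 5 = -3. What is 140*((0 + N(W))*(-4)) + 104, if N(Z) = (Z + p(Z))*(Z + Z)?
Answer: -143256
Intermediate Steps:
W = -8 (W = -5 - 3 = -8)
N(Z) = 4*Z² (N(Z) = (Z + Z)*(Z + Z) = (2*Z)*(2*Z) = 4*Z²)
140*((0 + N(W))*(-4)) + 104 = 140*((0 + 4*(-8)²)*(-4)) + 104 = 140*((0 + 4*64)*(-4)) + 104 = 140*((0 + 256)*(-4)) + 104 = 140*(256*(-4)) + 104 = 140*(-1024) + 104 = -143360 + 104 = -143256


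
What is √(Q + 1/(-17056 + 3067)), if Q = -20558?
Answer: I*√4023038637507/13989 ≈ 143.38*I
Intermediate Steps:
√(Q + 1/(-17056 + 3067)) = √(-20558 + 1/(-17056 + 3067)) = √(-20558 + 1/(-13989)) = √(-20558 - 1/13989) = √(-287585863/13989) = I*√4023038637507/13989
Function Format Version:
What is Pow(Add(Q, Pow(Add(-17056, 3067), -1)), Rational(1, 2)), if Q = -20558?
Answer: Mul(Rational(1, 13989), I, Pow(4023038637507, Rational(1, 2))) ≈ Mul(143.38, I)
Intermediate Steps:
Pow(Add(Q, Pow(Add(-17056, 3067), -1)), Rational(1, 2)) = Pow(Add(-20558, Pow(Add(-17056, 3067), -1)), Rational(1, 2)) = Pow(Add(-20558, Pow(-13989, -1)), Rational(1, 2)) = Pow(Add(-20558, Rational(-1, 13989)), Rational(1, 2)) = Pow(Rational(-287585863, 13989), Rational(1, 2)) = Mul(Rational(1, 13989), I, Pow(4023038637507, Rational(1, 2)))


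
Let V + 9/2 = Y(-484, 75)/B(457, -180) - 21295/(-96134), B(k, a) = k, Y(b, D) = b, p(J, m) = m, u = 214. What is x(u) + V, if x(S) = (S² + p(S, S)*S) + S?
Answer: 2016550175608/21966619 ≈ 91801.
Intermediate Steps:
V = -117248306/21966619 (V = -9/2 + (-484/457 - 21295/(-96134)) = -9/2 + (-484*1/457 - 21295*(-1/96134)) = -9/2 + (-484/457 + 21295/96134) = -9/2 - 36797041/43933238 = -117248306/21966619 ≈ -5.3376)
x(S) = S + 2*S² (x(S) = (S² + S*S) + S = (S² + S²) + S = 2*S² + S = S + 2*S²)
x(u) + V = 214*(1 + 2*214) - 117248306/21966619 = 214*(1 + 428) - 117248306/21966619 = 214*429 - 117248306/21966619 = 91806 - 117248306/21966619 = 2016550175608/21966619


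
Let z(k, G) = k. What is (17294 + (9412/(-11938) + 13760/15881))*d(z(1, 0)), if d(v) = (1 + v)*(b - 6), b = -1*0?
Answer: -19672433460240/94793689 ≈ -2.0753e+5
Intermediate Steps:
b = 0
d(v) = -6 - 6*v (d(v) = (1 + v)*(0 - 6) = (1 + v)*(-6) = -6 - 6*v)
(17294 + (9412/(-11938) + 13760/15881))*d(z(1, 0)) = (17294 + (9412/(-11938) + 13760/15881))*(-6 - 6*1) = (17294 + (9412*(-1/11938) + 13760*(1/15881)))*(-6 - 6) = (17294 + (-4706/5969 + 13760/15881))*(-12) = (17294 + 7397454/94793689)*(-12) = (1639369455020/94793689)*(-12) = -19672433460240/94793689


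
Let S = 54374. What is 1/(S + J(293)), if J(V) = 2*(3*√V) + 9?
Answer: 54383/2957500141 - 6*√293/2957500141 ≈ 1.8353e-5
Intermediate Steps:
J(V) = 9 + 6*√V (J(V) = 6*√V + 9 = 9 + 6*√V)
1/(S + J(293)) = 1/(54374 + (9 + 6*√293)) = 1/(54383 + 6*√293)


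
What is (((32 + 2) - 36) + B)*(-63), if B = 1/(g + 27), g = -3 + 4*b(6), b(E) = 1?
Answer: 495/4 ≈ 123.75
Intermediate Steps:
g = 1 (g = -3 + 4*1 = -3 + 4 = 1)
B = 1/28 (B = 1/(1 + 27) = 1/28 ≈ 0.035714)
(((32 + 2) - 36) + B)*(-63) = (((32 + 2) - 36) + 1/28)*(-63) = ((34 - 36) + 1/28)*(-63) = (-2 + 1/28)*(-63) = -55/28*(-63) = 495/4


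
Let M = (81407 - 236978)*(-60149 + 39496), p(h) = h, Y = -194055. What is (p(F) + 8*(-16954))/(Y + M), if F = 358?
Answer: -67637/1606406904 ≈ -4.2105e-5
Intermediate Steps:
M = 3213007863 (M = -155571*(-20653) = 3213007863)
(p(F) + 8*(-16954))/(Y + M) = (358 + 8*(-16954))/(-194055 + 3213007863) = (358 - 135632)/3212813808 = -135274*1/3212813808 = -67637/1606406904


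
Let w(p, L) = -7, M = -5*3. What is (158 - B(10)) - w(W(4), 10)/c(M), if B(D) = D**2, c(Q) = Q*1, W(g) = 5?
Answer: 863/15 ≈ 57.533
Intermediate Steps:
M = -15
c(Q) = Q
(158 - B(10)) - w(W(4), 10)/c(M) = (158 - 1*10**2) - (-7)/(-15) = (158 - 1*100) - (-7)*(-1)/15 = (158 - 100) - 1*7/15 = 58 - 7/15 = 863/15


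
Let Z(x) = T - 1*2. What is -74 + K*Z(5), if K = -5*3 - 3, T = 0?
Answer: -38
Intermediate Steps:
K = -18 (K = -15 - 3 = -18)
Z(x) = -2 (Z(x) = 0 - 1*2 = 0 - 2 = -2)
-74 + K*Z(5) = -74 - 18*(-2) = -74 + 36 = -38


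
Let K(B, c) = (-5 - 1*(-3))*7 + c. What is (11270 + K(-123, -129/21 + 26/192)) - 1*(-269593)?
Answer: 188726491/672 ≈ 2.8084e+5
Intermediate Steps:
K(B, c) = -14 + c (K(B, c) = (-5 + 3)*7 + c = -2*7 + c = -14 + c)
(11270 + K(-123, -129/21 + 26/192)) - 1*(-269593) = (11270 + (-14 + (-129/21 + 26/192))) - 1*(-269593) = (11270 + (-14 + (-129*1/21 + 26*(1/192)))) + 269593 = (11270 + (-14 + (-43/7 + 13/96))) + 269593 = (11270 + (-14 - 4037/672)) + 269593 = (11270 - 13445/672) + 269593 = 7559995/672 + 269593 = 188726491/672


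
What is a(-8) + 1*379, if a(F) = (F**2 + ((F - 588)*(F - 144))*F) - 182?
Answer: -724475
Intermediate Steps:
a(F) = -182 + F**2 + F*(-588 + F)*(-144 + F) (a(F) = (F**2 + ((-588 + F)*(-144 + F))*F) - 182 = (F**2 + F*(-588 + F)*(-144 + F)) - 182 = -182 + F**2 + F*(-588 + F)*(-144 + F))
a(-8) + 1*379 = (-182 + (-8)**3 - 731*(-8)**2 + 84672*(-8)) + 1*379 = (-182 - 512 - 731*64 - 677376) + 379 = (-182 - 512 - 46784 - 677376) + 379 = -724854 + 379 = -724475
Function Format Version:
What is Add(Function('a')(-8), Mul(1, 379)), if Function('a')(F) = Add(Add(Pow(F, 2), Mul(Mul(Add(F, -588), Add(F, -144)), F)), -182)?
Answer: -724475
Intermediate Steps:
Function('a')(F) = Add(-182, Pow(F, 2), Mul(F, Add(-588, F), Add(-144, F))) (Function('a')(F) = Add(Add(Pow(F, 2), Mul(Mul(Add(-588, F), Add(-144, F)), F)), -182) = Add(Add(Pow(F, 2), Mul(F, Add(-588, F), Add(-144, F))), -182) = Add(-182, Pow(F, 2), Mul(F, Add(-588, F), Add(-144, F))))
Add(Function('a')(-8), Mul(1, 379)) = Add(Add(-182, Pow(-8, 3), Mul(-731, Pow(-8, 2)), Mul(84672, -8)), Mul(1, 379)) = Add(Add(-182, -512, Mul(-731, 64), -677376), 379) = Add(Add(-182, -512, -46784, -677376), 379) = Add(-724854, 379) = -724475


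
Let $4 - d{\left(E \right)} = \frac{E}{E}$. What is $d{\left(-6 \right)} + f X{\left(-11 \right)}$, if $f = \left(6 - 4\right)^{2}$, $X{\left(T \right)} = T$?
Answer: $-41$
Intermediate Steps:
$d{\left(E \right)} = 3$ ($d{\left(E \right)} = 4 - \frac{E}{E} = 4 - 1 = 3$)
$f = 4$ ($f = 2^{2} = 4$)
$d{\left(-6 \right)} + f X{\left(-11 \right)} = 3 + 4 \left(-11\right) = 3 - 44 = -41$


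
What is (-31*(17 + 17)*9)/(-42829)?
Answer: 9486/42829 ≈ 0.22149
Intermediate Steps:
(-31*(17 + 17)*9)/(-42829) = (-31*34*9)*(-1/42829) = -1054*9*(-1/42829) = -9486*(-1/42829) = 9486/42829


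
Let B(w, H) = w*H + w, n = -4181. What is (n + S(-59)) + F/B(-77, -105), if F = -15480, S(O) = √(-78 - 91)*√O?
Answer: -4187116/1001 - 13*√59 ≈ -4282.8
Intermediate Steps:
B(w, H) = w + H*w (B(w, H) = H*w + w = w + H*w)
S(O) = 13*I*√O (S(O) = √(-169)*√O = (13*I)*√O = 13*I*√O)
(n + S(-59)) + F/B(-77, -105) = (-4181 + 13*I*√(-59)) - 15480*(-1/(77*(1 - 105))) = (-4181 + 13*I*(I*√59)) - 15480/((-77*(-104))) = (-4181 - 13*√59) - 15480/8008 = (-4181 - 13*√59) - 15480*1/8008 = (-4181 - 13*√59) - 1935/1001 = -4187116/1001 - 13*√59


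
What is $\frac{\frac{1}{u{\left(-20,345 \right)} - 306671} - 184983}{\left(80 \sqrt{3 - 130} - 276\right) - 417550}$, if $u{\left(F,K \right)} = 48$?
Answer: $\frac{5924777110000165}{13382513237605087} + \frac{1134400848200 i \sqrt{127}}{13382513237605087} \approx 0.44273 + 0.00095528 i$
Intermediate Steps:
$\frac{\frac{1}{u{\left(-20,345 \right)} - 306671} - 184983}{\left(80 \sqrt{3 - 130} - 276\right) - 417550} = \frac{\frac{1}{48 - 306671} - 184983}{\left(80 \sqrt{3 - 130} - 276\right) - 417550} = \frac{\frac{1}{-306623} - 184983}{\left(80 \sqrt{-127} - 276\right) - 417550} = \frac{- \frac{1}{306623} - 184983}{\left(80 i \sqrt{127} - 276\right) - 417550} = - \frac{56720042410}{306623 \left(\left(80 i \sqrt{127} - 276\right) - 417550\right)} = - \frac{56720042410}{306623 \left(\left(-276 + 80 i \sqrt{127}\right) - 417550\right)} = - \frac{56720042410}{306623 \left(-417826 + 80 i \sqrt{127}\right)}$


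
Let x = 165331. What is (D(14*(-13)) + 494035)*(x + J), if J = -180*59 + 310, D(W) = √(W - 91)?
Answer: 76585799735 + 155021*I*√273 ≈ 7.6586e+10 + 2.5614e+6*I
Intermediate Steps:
D(W) = √(-91 + W)
J = -10310 (J = -10620 + 310 = -10310)
(D(14*(-13)) + 494035)*(x + J) = (√(-91 + 14*(-13)) + 494035)*(165331 - 10310) = (√(-91 - 182) + 494035)*155021 = (√(-273) + 494035)*155021 = (I*√273 + 494035)*155021 = (494035 + I*√273)*155021 = 76585799735 + 155021*I*√273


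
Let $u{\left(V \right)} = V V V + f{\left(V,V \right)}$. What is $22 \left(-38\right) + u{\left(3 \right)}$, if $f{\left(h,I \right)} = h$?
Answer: $-806$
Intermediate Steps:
$u{\left(V \right)} = V + V^{3}$ ($u{\left(V \right)} = V V V + V = V^{2} V + V = V^{3} + V = V + V^{3}$)
$22 \left(-38\right) + u{\left(3 \right)} = 22 \left(-38\right) + \left(3 + 3^{3}\right) = -836 + \left(3 + 27\right) = -836 + 30 = -806$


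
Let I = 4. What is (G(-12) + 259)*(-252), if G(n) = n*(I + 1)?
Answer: -50148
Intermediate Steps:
G(n) = 5*n (G(n) = n*(4 + 1) = n*5 = 5*n)
(G(-12) + 259)*(-252) = (5*(-12) + 259)*(-252) = (-60 + 259)*(-252) = 199*(-252) = -50148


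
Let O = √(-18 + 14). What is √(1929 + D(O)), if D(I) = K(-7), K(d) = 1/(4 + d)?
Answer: √17358/3 ≈ 43.917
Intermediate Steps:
O = 2*I (O = √(-4) = 2*I ≈ 2.0*I)
D(I) = -⅓ (D(I) = 1/(4 - 7) = 1/(-3) = -⅓)
√(1929 + D(O)) = √(1929 - ⅓) = √(5786/3) = √17358/3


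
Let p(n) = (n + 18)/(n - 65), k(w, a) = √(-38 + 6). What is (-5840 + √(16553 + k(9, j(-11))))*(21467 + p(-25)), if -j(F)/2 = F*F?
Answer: -1128309608/9 + 1932037*√(16553 + 4*I*√2)/90 ≈ -1.2261e+8 + 471.93*I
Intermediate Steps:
j(F) = -2*F² (j(F) = -2*F*F = -2*F²)
k(w, a) = 4*I*√2 (k(w, a) = √(-32) = 4*I*√2)
p(n) = (18 + n)/(-65 + n)
(-5840 + √(16553 + k(9, j(-11))))*(21467 + p(-25)) = (-5840 + √(16553 + 4*I*√2))*(21467 + (18 - 25)/(-65 - 25)) = (-5840 + √(16553 + 4*I*√2))*(21467 - 7/(-90)) = (-5840 + √(16553 + 4*I*√2))*(21467 - 1/90*(-7)) = (-5840 + √(16553 + 4*I*√2))*(21467 + 7/90) = (-5840 + √(16553 + 4*I*√2))*(1932037/90) = -1128309608/9 + 1932037*√(16553 + 4*I*√2)/90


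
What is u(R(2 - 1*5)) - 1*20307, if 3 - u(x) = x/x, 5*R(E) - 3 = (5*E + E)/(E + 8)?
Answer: -20305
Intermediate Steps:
R(E) = ⅗ + 6*E/(5*(8 + E)) (R(E) = ⅗ + ((5*E + E)/(E + 8))/5 = ⅗ + ((6*E)/(8 + E))/5 = ⅗ + (6*E/(8 + E))/5 = ⅗ + 6*E/(5*(8 + E)))
u(x) = 2 (u(x) = 3 - x/x = 3 - 1*1 = 3 - 1 = 2)
u(R(2 - 1*5)) - 1*20307 = 2 - 1*20307 = 2 - 20307 = -20305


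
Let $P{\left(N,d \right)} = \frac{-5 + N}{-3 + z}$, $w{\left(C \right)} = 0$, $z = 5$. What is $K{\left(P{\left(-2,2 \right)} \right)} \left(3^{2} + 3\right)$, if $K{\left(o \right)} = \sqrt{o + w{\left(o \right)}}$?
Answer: $6 i \sqrt{14} \approx 22.45 i$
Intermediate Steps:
$P{\left(N,d \right)} = - \frac{5}{2} + \frac{N}{2}$ ($P{\left(N,d \right)} = \frac{-5 + N}{-3 + 5} = \frac{-5 + N}{2} = \left(-5 + N\right) \frac{1}{2} = - \frac{5}{2} + \frac{N}{2}$)
$K{\left(o \right)} = \sqrt{o}$ ($K{\left(o \right)} = \sqrt{o + 0} = \sqrt{o}$)
$K{\left(P{\left(-2,2 \right)} \right)} \left(3^{2} + 3\right) = \sqrt{- \frac{5}{2} + \frac{1}{2} \left(-2\right)} \left(3^{2} + 3\right) = \sqrt{- \frac{5}{2} - 1} \left(9 + 3\right) = \sqrt{- \frac{7}{2}} \cdot 12 = \frac{i \sqrt{14}}{2} \cdot 12 = 6 i \sqrt{14}$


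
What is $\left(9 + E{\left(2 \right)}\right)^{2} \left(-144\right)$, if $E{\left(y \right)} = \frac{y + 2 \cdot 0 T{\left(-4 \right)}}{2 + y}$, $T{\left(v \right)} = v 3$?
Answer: $-12996$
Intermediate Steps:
$T{\left(v \right)} = 3 v$
$E{\left(y \right)} = \frac{y}{2 + y}$ ($E{\left(y \right)} = \frac{y + 2 \cdot 0 \cdot 3 \left(-4\right)}{2 + y} = \frac{y + 0 \left(-12\right)}{2 + y} = \frac{y + 0}{2 + y} = \frac{y}{2 + y}$)
$\left(9 + E{\left(2 \right)}\right)^{2} \left(-144\right) = \left(9 + \frac{2}{2 + 2}\right)^{2} \left(-144\right) = \left(9 + \frac{2}{4}\right)^{2} \left(-144\right) = \left(9 + 2 \cdot \frac{1}{4}\right)^{2} \left(-144\right) = \left(9 + \frac{1}{2}\right)^{2} \left(-144\right) = \left(\frac{19}{2}\right)^{2} \left(-144\right) = \frac{361}{4} \left(-144\right) = -12996$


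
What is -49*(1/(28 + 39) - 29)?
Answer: 95158/67 ≈ 1420.3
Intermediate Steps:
-49*(1/(28 + 39) - 29) = -49*(1/67 - 29) = -49*(-1942/67) = 95158/67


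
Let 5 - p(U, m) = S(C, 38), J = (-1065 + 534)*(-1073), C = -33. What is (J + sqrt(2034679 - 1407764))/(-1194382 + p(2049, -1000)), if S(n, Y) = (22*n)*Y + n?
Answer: -569763/1166756 - sqrt(626915)/1166756 ≈ -0.48901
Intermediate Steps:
S(n, Y) = n + 22*Y*n (S(n, Y) = 22*Y*n + n = n + 22*Y*n)
J = 569763 (J = -531*(-1073) = 569763)
p(U, m) = 27626 (p(U, m) = 5 - (-33)*(1 + 22*38) = 5 - (-33)*(1 + 836) = 5 - (-33)*837 = 5 - 1*(-27621) = 5 + 27621 = 27626)
(J + sqrt(2034679 - 1407764))/(-1194382 + p(2049, -1000)) = (569763 + sqrt(2034679 - 1407764))/(-1194382 + 27626) = (569763 + sqrt(626915))/(-1166756) = (569763 + sqrt(626915))*(-1/1166756) = -569763/1166756 - sqrt(626915)/1166756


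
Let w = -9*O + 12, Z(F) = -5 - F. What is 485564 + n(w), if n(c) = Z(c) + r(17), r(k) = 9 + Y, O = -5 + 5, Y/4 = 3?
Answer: 485568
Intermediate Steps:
Y = 12 (Y = 4*3 = 12)
O = 0
r(k) = 21 (r(k) = 9 + 12 = 21)
w = 12 (w = -9*0 + 12 = 0 + 12 = 12)
n(c) = 16 - c (n(c) = (-5 - c) + 21 = 16 - c)
485564 + n(w) = 485564 + (16 - 1*12) = 485564 + (16 - 12) = 485564 + 4 = 485568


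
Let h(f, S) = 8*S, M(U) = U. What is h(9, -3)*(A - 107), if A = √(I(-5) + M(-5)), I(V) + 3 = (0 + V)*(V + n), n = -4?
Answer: 2568 - 24*√37 ≈ 2422.0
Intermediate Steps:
I(V) = -3 + V*(-4 + V) (I(V) = -3 + (0 + V)*(V - 4) = -3 + V*(-4 + V))
A = √37 (A = √((-3 + (-5)² - 4*(-5)) - 5) = √((-3 + 25 + 20) - 5) = √(42 - 5) = √37 ≈ 6.0828)
h(9, -3)*(A - 107) = (8*(-3))*(√37 - 107) = -24*(-107 + √37) = 2568 - 24*√37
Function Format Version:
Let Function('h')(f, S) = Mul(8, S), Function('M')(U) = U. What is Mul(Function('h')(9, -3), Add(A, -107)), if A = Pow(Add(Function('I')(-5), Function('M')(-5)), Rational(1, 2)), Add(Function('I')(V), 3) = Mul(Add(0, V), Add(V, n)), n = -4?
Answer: Add(2568, Mul(-24, Pow(37, Rational(1, 2)))) ≈ 2422.0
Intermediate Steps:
Function('I')(V) = Add(-3, Mul(V, Add(-4, V))) (Function('I')(V) = Add(-3, Mul(Add(0, V), Add(V, -4))) = Add(-3, Mul(V, Add(-4, V))))
A = Pow(37, Rational(1, 2)) (A = Pow(Add(Add(-3, Pow(-5, 2), Mul(-4, -5)), -5), Rational(1, 2)) = Pow(Add(Add(-3, 25, 20), -5), Rational(1, 2)) = Pow(Add(42, -5), Rational(1, 2)) = Pow(37, Rational(1, 2)) ≈ 6.0828)
Mul(Function('h')(9, -3), Add(A, -107)) = Mul(Mul(8, -3), Add(Pow(37, Rational(1, 2)), -107)) = Mul(-24, Add(-107, Pow(37, Rational(1, 2)))) = Add(2568, Mul(-24, Pow(37, Rational(1, 2))))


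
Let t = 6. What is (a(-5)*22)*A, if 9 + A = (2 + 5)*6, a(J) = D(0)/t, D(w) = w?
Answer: 0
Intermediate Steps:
a(J) = 0 (a(J) = 0/6 = 0*(⅙) = 0)
A = 33 (A = -9 + (2 + 5)*6 = -9 + 7*6 = -9 + 42 = 33)
(a(-5)*22)*A = (0*22)*33 = 0*33 = 0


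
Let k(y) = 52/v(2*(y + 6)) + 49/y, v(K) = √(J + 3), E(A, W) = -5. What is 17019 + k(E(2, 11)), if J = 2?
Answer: 85046/5 + 52*√5/5 ≈ 17032.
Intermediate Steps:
v(K) = √5 (v(K) = √(2 + 3) = √5)
k(y) = 49/y + 52*√5/5 (k(y) = 52/(√5) + 49/y = 52*(√5/5) + 49/y = 52*√5/5 + 49/y = 49/y + 52*√5/5)
17019 + k(E(2, 11)) = 17019 + (49/(-5) + 52*√5/5) = 17019 + (49*(-⅕) + 52*√5/5) = 17019 + (-49/5 + 52*√5/5) = 85046/5 + 52*√5/5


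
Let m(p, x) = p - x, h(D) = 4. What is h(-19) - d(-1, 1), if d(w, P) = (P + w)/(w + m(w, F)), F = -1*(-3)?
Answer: 4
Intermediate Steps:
F = 3
d(w, P) = (P + w)/(-3 + 2*w) (d(w, P) = (P + w)/(w + (w - 1*3)) = (P + w)/(w + (w - 3)) = (P + w)/(w + (-3 + w)) = (P + w)/(-3 + 2*w))
h(-19) - d(-1, 1) = 4 - (1 - 1)/(-3 + 2*(-1)) = 4 - 0/(-3 - 2) = 4 - 0/(-5) = 4 - (-1)*0/5 = 4 - 1*0 = 4 + 0 = 4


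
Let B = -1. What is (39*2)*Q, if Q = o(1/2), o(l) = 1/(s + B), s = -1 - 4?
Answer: -13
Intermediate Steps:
s = -5
o(l) = -⅙ (o(l) = 1/(-5 - 1) = 1/(-6) = -⅙)
Q = -⅙ ≈ -0.16667
(39*2)*Q = (39*2)*(-⅙) = 78*(-⅙) = -13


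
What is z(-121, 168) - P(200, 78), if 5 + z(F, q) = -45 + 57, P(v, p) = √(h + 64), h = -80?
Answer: 7 - 4*I ≈ 7.0 - 4.0*I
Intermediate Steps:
P(v, p) = 4*I (P(v, p) = √(-80 + 64) = √(-16) = 4*I)
z(F, q) = 7 (z(F, q) = -5 + (-45 + 57) = -5 + 12 = 7)
z(-121, 168) - P(200, 78) = 7 - 4*I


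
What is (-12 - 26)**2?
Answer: 1444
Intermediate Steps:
(-12 - 26)**2 = (-38)**2 = 1444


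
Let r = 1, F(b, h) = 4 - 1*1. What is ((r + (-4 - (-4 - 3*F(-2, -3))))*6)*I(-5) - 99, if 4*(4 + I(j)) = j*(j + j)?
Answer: 411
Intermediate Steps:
F(b, h) = 3 (F(b, h) = 4 - 1 = 3)
I(j) = -4 + j**2/2 (I(j) = -4 + (j*(j + j))/4 = -4 + (j*(2*j))/4 = -4 + (2*j**2)/4 = -4 + j**2/2)
((r + (-4 - (-4 - 3*F(-2, -3))))*6)*I(-5) - 99 = ((1 + (-4 - (-4 - 3*3)))*6)*(-4 + (1/2)*(-5)**2) - 99 = ((1 + (-4 - (-4 - 9)))*6)*(-4 + (1/2)*25) - 99 = ((1 + (-4 - 1*(-13)))*6)*(-4 + 25/2) - 99 = ((1 + (-4 + 13))*6)*(17/2) - 99 = ((1 + 9)*6)*(17/2) - 99 = (10*6)*(17/2) - 99 = 60*(17/2) - 99 = 510 - 99 = 411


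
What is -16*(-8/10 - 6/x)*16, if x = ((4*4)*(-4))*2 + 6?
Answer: 58624/305 ≈ 192.21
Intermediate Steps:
x = -122 (x = (16*(-4))*2 + 6 = -64*2 + 6 = -128 + 6 = -122)
-16*(-8/10 - 6/x)*16 = -16*(-8/10 - 6/(-122))*16 = -16*(-8*1/10 - 6*(-1/122))*16 = -16*(-4/5 + 3/61)*16 = -16*(-229/305)*16 = (3664/305)*16 = 58624/305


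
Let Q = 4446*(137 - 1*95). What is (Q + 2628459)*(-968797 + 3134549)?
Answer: 6097005538632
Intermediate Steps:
Q = 186732 (Q = 4446*(137 - 95) = 4446*42 = 186732)
(Q + 2628459)*(-968797 + 3134549) = (186732 + 2628459)*(-968797 + 3134549) = 2815191*2165752 = 6097005538632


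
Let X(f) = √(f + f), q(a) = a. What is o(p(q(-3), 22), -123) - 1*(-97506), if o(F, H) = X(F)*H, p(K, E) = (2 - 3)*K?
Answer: 97506 - 123*√6 ≈ 97205.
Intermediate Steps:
p(K, E) = -K
X(f) = √2*√f (X(f) = √(2*f) = √2*√f)
o(F, H) = H*√2*√F (o(F, H) = (√2*√F)*H = H*√2*√F)
o(p(q(-3), 22), -123) - 1*(-97506) = -123*√2*√(-1*(-3)) - 1*(-97506) = -123*√2*√3 + 97506 = -123*√6 + 97506 = 97506 - 123*√6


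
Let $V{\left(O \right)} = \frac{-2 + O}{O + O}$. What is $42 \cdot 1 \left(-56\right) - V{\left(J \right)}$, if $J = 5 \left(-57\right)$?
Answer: $- \frac{1340927}{570} \approx -2352.5$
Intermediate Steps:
$J = -285$
$V{\left(O \right)} = \frac{-2 + O}{2 O}$
$42 \cdot 1 \left(-56\right) - V{\left(J \right)} = 42 \cdot 1 \left(-56\right) - \frac{-2 - 285}{2 \left(-285\right)} = 42 \left(-56\right) - \frac{1}{2} \left(- \frac{1}{285}\right) \left(-287\right) = -2352 - \frac{287}{570} = - \frac{1340927}{570}$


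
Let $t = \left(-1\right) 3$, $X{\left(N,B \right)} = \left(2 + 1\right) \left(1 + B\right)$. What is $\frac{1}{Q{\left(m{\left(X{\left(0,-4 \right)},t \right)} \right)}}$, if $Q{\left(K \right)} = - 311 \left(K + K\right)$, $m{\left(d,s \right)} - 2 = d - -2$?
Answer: $\frac{1}{3110} \approx 0.00032154$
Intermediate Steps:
$X{\left(N,B \right)} = 3 + 3 B$ ($X{\left(N,B \right)} = 3 \left(1 + B\right) = 3 + 3 B$)
$t = -3$
$m{\left(d,s \right)} = 4 + d$ ($m{\left(d,s \right)} = 2 + \left(d - -2\right) = 2 + \left(d + 2\right) = 2 + \left(2 + d\right) = 4 + d$)
$Q{\left(K \right)} = - 622 K$ ($Q{\left(K \right)} = - 311 \cdot 2 K = - 622 K$)
$\frac{1}{Q{\left(m{\left(X{\left(0,-4 \right)},t \right)} \right)}} = \frac{1}{\left(-622\right) \left(4 + \left(3 + 3 \left(-4\right)\right)\right)} = \frac{1}{\left(-622\right) \left(4 + \left(3 - 12\right)\right)} = \frac{1}{\left(-622\right) \left(4 - 9\right)} = \frac{1}{\left(-622\right) \left(-5\right)} = \frac{1}{3110}$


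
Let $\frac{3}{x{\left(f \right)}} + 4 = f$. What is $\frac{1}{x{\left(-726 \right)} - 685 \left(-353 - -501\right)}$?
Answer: $- \frac{730}{74007403} \approx -9.8639 \cdot 10^{-6}$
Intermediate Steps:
$x{\left(f \right)} = \frac{3}{-4 + f}$
$\frac{1}{x{\left(-726 \right)} - 685 \left(-353 - -501\right)} = \frac{1}{\frac{3}{-4 - 726} - 685 \left(-353 - -501\right)} = \frac{1}{\frac{3}{-730} - 685 \left(-353 + 501\right)} = \frac{1}{3 \left(- \frac{1}{730}\right) - 101380} = \frac{1}{- \frac{3}{730} - 101380} = \frac{1}{- \frac{74007403}{730}} = - \frac{730}{74007403}$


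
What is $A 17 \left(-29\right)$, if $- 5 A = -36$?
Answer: $- \frac{17748}{5} \approx -3549.6$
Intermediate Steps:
$A = \frac{36}{5}$ ($A = \left(- \frac{1}{5}\right) \left(-36\right) = \frac{36}{5} \approx 7.2$)
$A 17 \left(-29\right) = \frac{36}{5} \cdot 17 \left(-29\right) = \frac{612}{5} \left(-29\right) = - \frac{17748}{5}$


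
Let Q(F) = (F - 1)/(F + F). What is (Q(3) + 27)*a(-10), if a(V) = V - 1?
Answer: -902/3 ≈ -300.67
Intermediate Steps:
a(V) = -1 + V
Q(F) = (-1 + F)/(2*F) (Q(F) = (-1 + F)/((2*F)) = (-1 + F)*(1/(2*F)) = (-1 + F)/(2*F))
(Q(3) + 27)*a(-10) = ((½)*(-1 + 3)/3 + 27)*(-1 - 10) = ((½)*(⅓)*2 + 27)*(-11) = (⅓ + 27)*(-11) = (82/3)*(-11) = -902/3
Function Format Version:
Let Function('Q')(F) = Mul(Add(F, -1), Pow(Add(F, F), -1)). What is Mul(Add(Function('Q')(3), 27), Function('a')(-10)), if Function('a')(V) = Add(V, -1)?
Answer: Rational(-902, 3) ≈ -300.67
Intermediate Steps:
Function('a')(V) = Add(-1, V)
Function('Q')(F) = Mul(Rational(1, 2), Pow(F, -1), Add(-1, F)) (Function('Q')(F) = Mul(Add(-1, F), Pow(Mul(2, F), -1)) = Mul(Add(-1, F), Mul(Rational(1, 2), Pow(F, -1))) = Mul(Rational(1, 2), Pow(F, -1), Add(-1, F)))
Mul(Add(Function('Q')(3), 27), Function('a')(-10)) = Mul(Add(Mul(Rational(1, 2), Pow(3, -1), Add(-1, 3)), 27), Add(-1, -10)) = Mul(Add(Mul(Rational(1, 2), Rational(1, 3), 2), 27), -11) = Mul(Add(Rational(1, 3), 27), -11) = Mul(Rational(82, 3), -11) = Rational(-902, 3)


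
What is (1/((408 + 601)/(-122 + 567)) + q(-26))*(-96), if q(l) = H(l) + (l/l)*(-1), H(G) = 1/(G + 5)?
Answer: 411296/7063 ≈ 58.232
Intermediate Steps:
H(G) = 1/(5 + G)
q(l) = -1 + 1/(5 + l) (q(l) = 1/(5 + l) + (l/l)*(-1) = 1/(5 + l) + 1*(-1) = 1/(5 + l) - 1 = -1 + 1/(5 + l))
(1/((408 + 601)/(-122 + 567)) + q(-26))*(-96) = (1/((408 + 601)/(-122 + 567)) + (-4 - 1*(-26))/(5 - 26))*(-96) = (1/(1009/445) + (-4 + 26)/(-21))*(-96) = (1/(1009*(1/445)) - 1/21*22)*(-96) = (1/(1009/445) - 22/21)*(-96) = (445/1009 - 22/21)*(-96) = -12853/21189*(-96) = 411296/7063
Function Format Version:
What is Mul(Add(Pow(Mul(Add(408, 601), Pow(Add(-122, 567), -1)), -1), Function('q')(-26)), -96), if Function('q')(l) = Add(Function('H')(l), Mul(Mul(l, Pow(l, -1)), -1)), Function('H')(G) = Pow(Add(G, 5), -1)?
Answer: Rational(411296, 7063) ≈ 58.232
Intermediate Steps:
Function('H')(G) = Pow(Add(5, G), -1)
Function('q')(l) = Add(-1, Pow(Add(5, l), -1)) (Function('q')(l) = Add(Pow(Add(5, l), -1), Mul(Mul(l, Pow(l, -1)), -1)) = Add(Pow(Add(5, l), -1), Mul(1, -1)) = Add(Pow(Add(5, l), -1), -1) = Add(-1, Pow(Add(5, l), -1)))
Mul(Add(Pow(Mul(Add(408, 601), Pow(Add(-122, 567), -1)), -1), Function('q')(-26)), -96) = Mul(Add(Pow(Mul(Add(408, 601), Pow(Add(-122, 567), -1)), -1), Mul(Pow(Add(5, -26), -1), Add(-4, Mul(-1, -26)))), -96) = Mul(Add(Pow(Mul(1009, Pow(445, -1)), -1), Mul(Pow(-21, -1), Add(-4, 26))), -96) = Mul(Add(Pow(Mul(1009, Rational(1, 445)), -1), Mul(Rational(-1, 21), 22)), -96) = Mul(Add(Pow(Rational(1009, 445), -1), Rational(-22, 21)), -96) = Mul(Add(Rational(445, 1009), Rational(-22, 21)), -96) = Mul(Rational(-12853, 21189), -96) = Rational(411296, 7063)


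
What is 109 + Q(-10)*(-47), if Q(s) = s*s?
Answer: -4591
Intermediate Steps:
Q(s) = s²
109 + Q(-10)*(-47) = 109 + (-10)²*(-47) = 109 + 100*(-47) = 109 - 4700 = -4591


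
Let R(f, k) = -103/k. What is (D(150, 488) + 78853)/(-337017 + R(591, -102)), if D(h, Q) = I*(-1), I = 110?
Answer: -8031786/34375631 ≈ -0.23365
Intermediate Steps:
D(h, Q) = -110 (D(h, Q) = 110*(-1) = -110)
(D(150, 488) + 78853)/(-337017 + R(591, -102)) = (-110 + 78853)/(-337017 - 103/(-102)) = 78743/(-337017 - 103*(-1/102)) = 78743/(-337017 + 103/102) = 78743/(-34375631/102) = 78743*(-102/34375631) = -8031786/34375631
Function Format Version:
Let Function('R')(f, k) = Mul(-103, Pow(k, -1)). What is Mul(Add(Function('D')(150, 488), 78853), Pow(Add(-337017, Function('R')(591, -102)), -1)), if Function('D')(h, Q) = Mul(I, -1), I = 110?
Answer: Rational(-8031786, 34375631) ≈ -0.23365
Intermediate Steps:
Function('D')(h, Q) = -110 (Function('D')(h, Q) = Mul(110, -1) = -110)
Mul(Add(Function('D')(150, 488), 78853), Pow(Add(-337017, Function('R')(591, -102)), -1)) = Mul(Add(-110, 78853), Pow(Add(-337017, Mul(-103, Pow(-102, -1))), -1)) = Mul(78743, Pow(Add(-337017, Mul(-103, Rational(-1, 102))), -1)) = Mul(78743, Pow(Add(-337017, Rational(103, 102)), -1)) = Mul(78743, Pow(Rational(-34375631, 102), -1)) = Mul(78743, Rational(-102, 34375631)) = Rational(-8031786, 34375631)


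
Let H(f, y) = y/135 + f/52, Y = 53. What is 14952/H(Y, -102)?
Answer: 34987680/617 ≈ 56706.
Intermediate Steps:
H(f, y) = f/52 + y/135 (H(f, y) = y*(1/135) + f*(1/52) = y/135 + f/52 = f/52 + y/135)
14952/H(Y, -102) = 14952/((1/52)*53 + (1/135)*(-102)) = 14952/(53/52 - 34/45) = 14952/(617/2340) = 14952*(2340/617) = 34987680/617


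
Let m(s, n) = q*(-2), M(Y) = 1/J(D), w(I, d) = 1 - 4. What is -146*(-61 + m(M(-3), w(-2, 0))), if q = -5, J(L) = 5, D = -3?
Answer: 7446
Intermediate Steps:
w(I, d) = -3
M(Y) = ⅕ (M(Y) = 1/5 = ⅕)
m(s, n) = 10 (m(s, n) = -5*(-2) = 10)
-146*(-61 + m(M(-3), w(-2, 0))) = -146*(-61 + 10) = -146*(-51) = 7446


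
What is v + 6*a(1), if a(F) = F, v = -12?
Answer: -6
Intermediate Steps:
v + 6*a(1) = -12 + 6*1 = -12 + 6 = -6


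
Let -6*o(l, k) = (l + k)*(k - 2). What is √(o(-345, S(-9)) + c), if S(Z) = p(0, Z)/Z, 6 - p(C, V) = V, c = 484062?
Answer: √39191862/9 ≈ 695.59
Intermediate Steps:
p(C, V) = 6 - V
S(Z) = (6 - Z)/Z
o(l, k) = -(-2 + k)*(k + l)/6 (o(l, k) = -(l + k)*(k - 2)/6 = -(k + l)*(-2 + k)/6 = -(-2 + k)*(k + l)/6)
√(o(-345, S(-9)) + c) = √((-(6 - 1*(-9))²/81/6 + ((6 - 1*(-9))/(-9))/3 + (⅓)*(-345) - ⅙*(6 - 1*(-9))/(-9)*(-345)) + 484062) = √((-(6 + 9)²/81/6 + (-(6 + 9)/9)/3 - 115 - ⅙*(-(6 + 9)/9)*(-345)) + 484062) = √((-(-⅑*15)²/6 + (-⅑*15)/3 - 115 - ⅙*(-⅑*15)*(-345)) + 484062) = √((-(-5/3)²/6 + (⅓)*(-5/3) - 115 - ⅙*(-5/3)*(-345)) + 484062) = √((-⅙*25/9 - 5/9 - 115 - 575/6) + 484062) = √((-25/54 - 5/9 - 115 - 575/6) + 484062) = √(-5720/27 + 484062) = √(13063954/27) = √39191862/9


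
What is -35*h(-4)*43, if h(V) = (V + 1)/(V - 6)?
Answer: -903/2 ≈ -451.50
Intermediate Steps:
h(V) = (1 + V)/(-6 + V)
-35*h(-4)*43 = -35*(1 - 4)/(-6 - 4)*43 = -35*(-3)/(-10)*43 = -(-7)*(-3)/2*43 = -35*3/10*43 = -21/2*43 = -903/2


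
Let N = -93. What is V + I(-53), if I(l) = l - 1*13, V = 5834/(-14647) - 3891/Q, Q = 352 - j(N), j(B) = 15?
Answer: -384736109/4936039 ≈ -77.944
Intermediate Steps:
Q = 337 (Q = 352 - 1*15 = 352 - 15 = 337)
V = -58957535/4936039 (V = 5834/(-14647) - 3891/337 = 5834*(-1/14647) - 3891*1/337 = -5834/14647 - 3891/337 = -58957535/4936039 ≈ -11.944)
I(l) = -13 + l (I(l) = l - 13 = -13 + l)
V + I(-53) = -58957535/4936039 + (-13 - 53) = -58957535/4936039 - 66 = -384736109/4936039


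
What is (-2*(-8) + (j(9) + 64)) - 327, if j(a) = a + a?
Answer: -229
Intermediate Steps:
j(a) = 2*a
(-2*(-8) + (j(9) + 64)) - 327 = (-2*(-8) + (2*9 + 64)) - 327 = (16 + (18 + 64)) - 327 = (16 + 82) - 327 = 98 - 327 = -229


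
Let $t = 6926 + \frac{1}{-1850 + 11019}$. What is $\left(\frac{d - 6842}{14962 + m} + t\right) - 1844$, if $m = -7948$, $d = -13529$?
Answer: $\frac{326643587327}{64311366} \approx 5079.1$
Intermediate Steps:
$t = \frac{63504495}{9169}$ ($t = 6926 + \frac{1}{9169} = \frac{63504495}{9169} \approx 6926.0$)
$\left(\frac{d - 6842}{14962 + m} + t\right) - 1844 = \left(\frac{-13529 - 6842}{14962 - 7948} + \frac{63504495}{9169}\right) - 1844 = \left(- \frac{20371}{7014} + \frac{63504495}{9169}\right) - 1844 = \frac{445233746231}{64311366} - 1844 = \frac{326643587327}{64311366}$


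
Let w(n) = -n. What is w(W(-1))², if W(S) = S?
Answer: 1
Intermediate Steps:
w(W(-1))² = (-1*(-1))² = 1² = 1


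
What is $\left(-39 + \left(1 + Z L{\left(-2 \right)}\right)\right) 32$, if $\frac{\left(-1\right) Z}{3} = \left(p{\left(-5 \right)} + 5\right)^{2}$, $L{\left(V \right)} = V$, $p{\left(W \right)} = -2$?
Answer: $512$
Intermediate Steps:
$Z = -27$ ($Z = - 3 \left(-2 + 5\right)^{2} = - 3 \cdot 3^{2} = \left(-3\right) 9 = -27$)
$\left(-39 + \left(1 + Z L{\left(-2 \right)}\right)\right) 32 = \left(-39 + \left(1 - -54\right)\right) 32 = \left(-39 + \left(1 + 54\right)\right) 32 = \left(-39 + 55\right) 32 = 16 \cdot 32 = 512$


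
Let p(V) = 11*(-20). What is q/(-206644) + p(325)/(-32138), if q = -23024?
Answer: 98175874/830140609 ≈ 0.11826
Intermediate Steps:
p(V) = -220
q/(-206644) + p(325)/(-32138) = -23024/(-206644) - 220/(-32138) = -23024*(-1/206644) - 220*(-1/32138) = 5756/51661 + 110/16069 = 98175874/830140609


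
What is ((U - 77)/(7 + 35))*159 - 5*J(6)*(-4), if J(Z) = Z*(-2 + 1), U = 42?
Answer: -505/2 ≈ -252.50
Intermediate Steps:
J(Z) = -Z (J(Z) = Z*(-1) = -Z)
((U - 77)/(7 + 35))*159 - 5*J(6)*(-4) = ((42 - 77)/(7 + 35))*159 - (-5)*6*(-4) = -35/42*159 - 5*(-6)*(-4) = -35*1/42*159 + 30*(-4) = -⅚*159 - 120 = -265/2 - 120 = -505/2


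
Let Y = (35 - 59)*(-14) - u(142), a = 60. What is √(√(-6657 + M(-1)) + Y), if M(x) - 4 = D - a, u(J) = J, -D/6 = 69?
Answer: √(194 + I*√7127) ≈ 14.24 + 2.9642*I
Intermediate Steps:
D = -414 (D = -6*69 = -414)
M(x) = -470 (M(x) = 4 + (-414 - 1*60) = 4 + (-414 - 60) = 4 - 474 = -470)
Y = 194 (Y = (35 - 59)*(-14) - 1*142 = -24*(-14) - 142 = 336 - 142 = 194)
√(√(-6657 + M(-1)) + Y) = √(√(-6657 - 470) + 194) = √(√(-7127) + 194) = √(I*√7127 + 194) = √(194 + I*√7127)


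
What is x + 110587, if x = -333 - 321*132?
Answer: 67882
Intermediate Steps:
x = -42705 (x = -333 - 42372 = -42705)
x + 110587 = -42705 + 110587 = 67882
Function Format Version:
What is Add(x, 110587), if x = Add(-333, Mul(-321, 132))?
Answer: 67882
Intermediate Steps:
x = -42705 (x = Add(-333, -42372) = -42705)
Add(x, 110587) = Add(-42705, 110587) = 67882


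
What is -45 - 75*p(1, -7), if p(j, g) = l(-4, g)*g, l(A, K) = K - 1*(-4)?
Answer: -1620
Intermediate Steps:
l(A, K) = 4 + K (l(A, K) = K + 4 = 4 + K)
p(j, g) = g*(4 + g) (p(j, g) = (4 + g)*g = g*(4 + g))
-45 - 75*p(1, -7) = -45 - (-525)*(4 - 7) = -45 - (-525)*(-3) = -45 - 75*21 = -45 - 1575 = -1620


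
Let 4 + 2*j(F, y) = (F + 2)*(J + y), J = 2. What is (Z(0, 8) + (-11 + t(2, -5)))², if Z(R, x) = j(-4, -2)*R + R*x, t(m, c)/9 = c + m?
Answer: 1444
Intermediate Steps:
t(m, c) = 9*c + 9*m (t(m, c) = 9*(c + m) = 9*c + 9*m)
j(F, y) = -2 + (2 + F)*(2 + y)/2 (j(F, y) = -2 + ((F + 2)*(2 + y))/2 = -2 + ((2 + F)*(2 + y))/2 = -2 + (2 + F)*(2 + y)/2)
Z(R, x) = -2*R + R*x (Z(R, x) = (-4 - 2 + (½)*(-4)*(-2))*R + R*x = (-4 - 2 + 4)*R + R*x = -2*R + R*x)
(Z(0, 8) + (-11 + t(2, -5)))² = (0*(-2 + 8) + (-11 + (9*(-5) + 9*2)))² = (0*6 + (-11 + (-45 + 18)))² = (0 + (-11 - 27))² = (0 - 38)² = (-38)² = 1444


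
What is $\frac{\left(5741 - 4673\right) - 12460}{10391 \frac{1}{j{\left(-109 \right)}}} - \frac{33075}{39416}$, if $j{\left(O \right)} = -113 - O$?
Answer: $\frac{1452425963}{409571656} \approx 3.5462$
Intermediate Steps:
$\frac{\left(5741 - 4673\right) - 12460}{10391 \frac{1}{j{\left(-109 \right)}}} - \frac{33075}{39416} = \frac{\left(5741 - 4673\right) - 12460}{10391 \frac{1}{-113 - -109}} - \frac{33075}{39416} = \frac{1068 - 12460}{10391 \frac{1}{-113 + 109}} - \frac{33075}{39416} = - \frac{11392}{10391 \frac{1}{-4}} - \frac{33075}{39416} = - \frac{11392}{10391 \left(- \frac{1}{4}\right)} - \frac{33075}{39416} = - \frac{11392}{- \frac{10391}{4}} - \frac{33075}{39416} = \left(-11392\right) \left(- \frac{4}{10391}\right) - \frac{33075}{39416} = \frac{45568}{10391} - \frac{33075}{39416} = \frac{1452425963}{409571656}$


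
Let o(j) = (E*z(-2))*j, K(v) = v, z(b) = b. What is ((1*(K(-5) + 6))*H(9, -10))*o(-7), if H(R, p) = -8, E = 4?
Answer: -448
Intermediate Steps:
o(j) = -8*j (o(j) = (4*(-2))*j = -8*j)
((1*(K(-5) + 6))*H(9, -10))*o(-7) = ((1*(-5 + 6))*(-8))*(-8*(-7)) = ((1*1)*(-8))*56 = (1*(-8))*56 = -8*56 = -448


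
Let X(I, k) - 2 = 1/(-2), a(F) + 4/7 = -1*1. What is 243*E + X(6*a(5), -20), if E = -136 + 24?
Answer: -54429/2 ≈ -27215.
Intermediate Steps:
a(F) = -11/7 (a(F) = -4/7 - 1*1 = -4/7 - 1 = -11/7)
X(I, k) = 3/2 (X(I, k) = 2 + 1/(-2) = 2 - ½ = 3/2)
E = -112
243*E + X(6*a(5), -20) = 243*(-112) + 3/2 = -27216 + 3/2 = -54429/2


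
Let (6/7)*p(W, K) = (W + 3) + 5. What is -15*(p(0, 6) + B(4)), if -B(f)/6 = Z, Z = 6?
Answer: 400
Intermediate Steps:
p(W, K) = 28/3 + 7*W/6 (p(W, K) = 7*((W + 3) + 5)/6 = 7*((3 + W) + 5)/6 = 7*(8 + W)/6 = 28/3 + 7*W/6)
B(f) = -36 (B(f) = -6*6 = -36)
-15*(p(0, 6) + B(4)) = -15*((28/3 + (7/6)*0) - 36) = -15*((28/3 + 0) - 36) = -15*(28/3 - 36) = -15*(-80/3) = 400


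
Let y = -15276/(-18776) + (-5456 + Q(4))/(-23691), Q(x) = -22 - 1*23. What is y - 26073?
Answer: -2899346111819/111205554 ≈ -26072.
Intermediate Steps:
Q(x) = -45 (Q(x) = -22 - 23 = -45)
y = 116297623/111205554 (y = -15276/(-18776) + (-5456 - 45)/(-23691) = -15276*(-1/18776) - 5501*(-1/23691) = 3819/4694 + 5501/23691 = 116297623/111205554 ≈ 1.0458)
y - 26073 = 116297623/111205554 - 26073 = -2899346111819/111205554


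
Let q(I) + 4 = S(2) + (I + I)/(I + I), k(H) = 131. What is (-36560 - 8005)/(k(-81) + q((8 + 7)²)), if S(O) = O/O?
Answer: -14855/43 ≈ -345.46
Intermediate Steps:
S(O) = 1
q(I) = -2 (q(I) = -4 + (1 + (I + I)/(I + I)) = -4 + (1 + (2*I)/((2*I))) = -4 + (1 + (2*I)*(1/(2*I))) = -4 + (1 + 1) = -4 + 2 = -2)
(-36560 - 8005)/(k(-81) + q((8 + 7)²)) = (-36560 - 8005)/(131 - 2) = -44565/129 = -44565*1/129 = -14855/43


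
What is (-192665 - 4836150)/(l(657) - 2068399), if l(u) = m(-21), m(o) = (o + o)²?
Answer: 1005763/413327 ≈ 2.4333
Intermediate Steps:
m(o) = 4*o² (m(o) = (2*o)² = 4*o²)
l(u) = 1764 (l(u) = 4*(-21)² = 4*441 = 1764)
(-192665 - 4836150)/(l(657) - 2068399) = (-192665 - 4836150)/(1764 - 2068399) = -5028815/(-2066635) = -5028815*(-1/2066635) = 1005763/413327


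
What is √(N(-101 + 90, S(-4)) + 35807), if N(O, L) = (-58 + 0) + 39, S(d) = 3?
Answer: 2*√8947 ≈ 189.18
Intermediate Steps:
N(O, L) = -19 (N(O, L) = -58 + 39 = -19)
√(N(-101 + 90, S(-4)) + 35807) = √(-19 + 35807) = √35788 = 2*√8947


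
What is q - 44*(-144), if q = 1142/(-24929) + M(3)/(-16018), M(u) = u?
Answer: 2530027039249/399312722 ≈ 6336.0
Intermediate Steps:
q = -18367343/399312722 (q = 1142/(-24929) + 3/(-16018) = 1142*(-1/24929) + 3*(-1/16018) = -1142/24929 - 3/16018 = -18367343/399312722 ≈ -0.045997)
q - 44*(-144) = -18367343/399312722 - 44*(-144) = -18367343/399312722 + 6336 = 2530027039249/399312722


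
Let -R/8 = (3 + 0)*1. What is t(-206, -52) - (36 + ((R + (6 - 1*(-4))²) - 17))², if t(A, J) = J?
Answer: -9077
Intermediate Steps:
R = -24 (R = -8*(3 + 0) = -24 ≈ -24.000)
t(-206, -52) - (36 + ((R + (6 - 1*(-4))²) - 17))² = -52 - (36 + ((-24 + (6 - 1*(-4))²) - 17))² = -52 - (36 + ((-24 + (6 + 4)²) - 17))² = -52 - (36 + ((-24 + 10²) - 17))² = -52 - (36 + ((-24 + 100) - 17))² = -52 - (36 + (76 - 17))² = -52 - (36 + 59)² = -52 - 1*95² = -52 - 1*9025 = -52 - 9025 = -9077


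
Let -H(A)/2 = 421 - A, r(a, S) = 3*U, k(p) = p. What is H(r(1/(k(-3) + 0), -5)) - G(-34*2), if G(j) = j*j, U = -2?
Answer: -5478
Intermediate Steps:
G(j) = j²
r(a, S) = -6 (r(a, S) = 3*(-2) = -6)
H(A) = -842 + 2*A (H(A) = -2*(421 - A) = -842 + 2*A)
H(r(1/(k(-3) + 0), -5)) - G(-34*2) = (-842 + 2*(-6)) - (-34*2)² = (-842 - 12) - 1*(-68)² = -854 - 1*4624 = -854 - 4624 = -5478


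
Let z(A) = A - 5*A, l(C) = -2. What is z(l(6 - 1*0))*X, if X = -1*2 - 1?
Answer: -24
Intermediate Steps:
z(A) = -4*A (z(A) = A - 5*A = -4*A)
X = -3 (X = -2 - 1 = -3)
z(l(6 - 1*0))*X = -4*(-2)*(-3) = 8*(-3) = -24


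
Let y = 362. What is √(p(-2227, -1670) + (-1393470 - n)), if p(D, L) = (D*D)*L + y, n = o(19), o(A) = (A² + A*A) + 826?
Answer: I*√8283808086 ≈ 91015.0*I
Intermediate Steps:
o(A) = 826 + 2*A² (o(A) = (A² + A²) + 826 = 2*A² + 826 = 826 + 2*A²)
n = 1548 (n = 826 + 2*19² = 826 + 2*361 = 826 + 722 = 1548)
p(D, L) = 362 + L*D² (p(D, L) = (D*D)*L + 362 = D²*L + 362 = L*D² + 362 = 362 + L*D²)
√(p(-2227, -1670) + (-1393470 - n)) = √((362 - 1670*(-2227)²) + (-1393470 - 1*1548)) = √((362 - 1670*4959529) + (-1393470 - 1548)) = √((362 - 8282413430) - 1395018) = √(-8282413068 - 1395018) = √(-8283808086) = I*√8283808086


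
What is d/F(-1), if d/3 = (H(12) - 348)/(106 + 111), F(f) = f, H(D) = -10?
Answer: 1074/217 ≈ 4.9493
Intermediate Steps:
d = -1074/217 (d = 3*((-10 - 348)/(106 + 111)) = 3*(-358/217) = -1074/217 ≈ -4.9493)
d/F(-1) = -1074/217/(-1) = -1074/217*(-1) = 1074/217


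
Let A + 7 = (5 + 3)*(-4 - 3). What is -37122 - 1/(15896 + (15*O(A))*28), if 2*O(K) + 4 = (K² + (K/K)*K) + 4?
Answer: -31039783033/836156 ≈ -37122.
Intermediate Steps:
A = -63 (A = -7 + (5 + 3)*(-4 - 3) = -7 + 8*(-7) = -7 - 56 = -63)
O(K) = K/2 + K²/2 (O(K) = -2 + ((K² + (K/K)*K) + 4)/2 = -2 + ((K² + 1*K) + 4)/2 = -2 + ((K² + K) + 4)/2 = -2 + ((K + K²) + 4)/2 = -2 + (4 + K + K²)/2 = -2 + (2 + K/2 + K²/2) = K/2 + K²/2)
-37122 - 1/(15896 + (15*O(A))*28) = -37122 - 1/(15896 + (15*((½)*(-63)*(1 - 63)))*28) = -37122 - 1/(15896 + (15*((½)*(-63)*(-62)))*28) = -37122 - 1/(15896 + (15*1953)*28) = -37122 - 1/(15896 + 29295*28) = -37122 - 1/(15896 + 820260) = -37122 - 1/836156 = -31039783033/836156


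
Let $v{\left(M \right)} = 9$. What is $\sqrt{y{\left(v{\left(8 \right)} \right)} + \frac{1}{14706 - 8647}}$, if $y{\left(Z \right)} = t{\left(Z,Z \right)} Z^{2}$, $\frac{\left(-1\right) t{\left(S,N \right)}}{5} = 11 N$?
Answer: $\frac{2 i \sqrt{367986706159}}{6059} \approx 200.24 i$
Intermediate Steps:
$t{\left(S,N \right)} = - 55 N$ ($t{\left(S,N \right)} = - 5 \cdot 11 N = - 55 N$)
$y{\left(Z \right)} = - 55 Z^{3}$ ($y{\left(Z \right)} = - 55 Z Z^{2} = - 55 Z^{3}$)
$\sqrt{y{\left(v{\left(8 \right)} \right)} + \frac{1}{14706 - 8647}} = \sqrt{- 55 \cdot 9^{3} + \frac{1}{14706 - 8647}} = \sqrt{\left(-55\right) 729 + \frac{1}{6059}} = \sqrt{-40095 + \frac{1}{6059}} = \sqrt{- \frac{242935604}{6059}} = \frac{2 i \sqrt{367986706159}}{6059}$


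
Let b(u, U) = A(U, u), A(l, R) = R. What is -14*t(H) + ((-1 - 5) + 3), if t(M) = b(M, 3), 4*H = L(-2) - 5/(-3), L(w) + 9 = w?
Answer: 89/3 ≈ 29.667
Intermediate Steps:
L(w) = -9 + w
H = -7/3 (H = ((-9 - 2) - 5/(-3))/4 = (-11 - 5*(-⅓))/4 = (-11 + 5/3)/4 = (¼)*(-28/3) = -7/3 ≈ -2.3333)
b(u, U) = u
t(M) = M
-14*t(H) + ((-1 - 5) + 3) = -14*(-7/3) + ((-1 - 5) + 3) = 98/3 + (-6 + 3) = 98/3 - 3 = 89/3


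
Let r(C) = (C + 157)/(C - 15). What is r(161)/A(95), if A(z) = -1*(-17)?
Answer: 159/1241 ≈ 0.12812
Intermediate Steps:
r(C) = (157 + C)/(-15 + C)
A(z) = 17
r(161)/A(95) = ((157 + 161)/(-15 + 161))/17 = (318/146)*(1/17) = ((1/146)*318)*(1/17) = (159/73)*(1/17) = 159/1241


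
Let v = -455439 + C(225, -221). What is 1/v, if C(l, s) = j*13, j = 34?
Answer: -1/454997 ≈ -2.1978e-6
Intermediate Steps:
C(l, s) = 442 (C(l, s) = 34*13 = 442)
v = -454997 (v = -455439 + 442 = -454997)
1/v = 1/(-454997) = -1/454997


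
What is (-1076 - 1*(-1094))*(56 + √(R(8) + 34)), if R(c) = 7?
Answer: 1008 + 18*√41 ≈ 1123.3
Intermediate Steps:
(-1076 - 1*(-1094))*(56 + √(R(8) + 34)) = (-1076 - 1*(-1094))*(56 + √(7 + 34)) = (-1076 + 1094)*(56 + √41) = 18*(56 + √41) = 1008 + 18*√41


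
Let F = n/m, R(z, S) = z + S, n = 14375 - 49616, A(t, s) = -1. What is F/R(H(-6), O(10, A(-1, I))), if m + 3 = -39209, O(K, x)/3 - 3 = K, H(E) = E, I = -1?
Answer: 11747/431332 ≈ 0.027234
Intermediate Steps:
n = -35241
O(K, x) = 9 + 3*K
m = -39212 (m = -3 - 39209 = -39212)
R(z, S) = S + z
F = 35241/39212 (F = -35241/(-39212) = -35241*(-1/39212) = 35241/39212 ≈ 0.89873)
F/R(H(-6), O(10, A(-1, I))) = 35241/(39212*((9 + 3*10) - 6)) = 35241/(39212*((9 + 30) - 6)) = 35241/(39212*(39 - 6)) = (35241/39212)/33 = (35241/39212)*(1/33) = 11747/431332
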